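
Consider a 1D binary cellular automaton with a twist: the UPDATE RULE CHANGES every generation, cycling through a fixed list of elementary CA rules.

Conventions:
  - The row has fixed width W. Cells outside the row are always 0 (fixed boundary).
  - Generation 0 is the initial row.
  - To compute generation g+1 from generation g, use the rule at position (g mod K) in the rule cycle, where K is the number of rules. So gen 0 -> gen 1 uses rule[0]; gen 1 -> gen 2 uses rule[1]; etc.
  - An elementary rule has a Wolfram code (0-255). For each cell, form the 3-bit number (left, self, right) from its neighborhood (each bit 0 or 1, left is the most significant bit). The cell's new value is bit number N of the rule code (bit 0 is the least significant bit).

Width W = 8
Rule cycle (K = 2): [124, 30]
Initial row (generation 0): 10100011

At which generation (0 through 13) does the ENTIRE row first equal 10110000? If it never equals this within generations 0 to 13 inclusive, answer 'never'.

Answer: never

Derivation:
Gen 0: 10100011
Gen 1 (rule 124): 11110011
Gen 2 (rule 30): 10001110
Gen 3 (rule 124): 11001011
Gen 4 (rule 30): 10111010
Gen 5 (rule 124): 11101111
Gen 6 (rule 30): 10001000
Gen 7 (rule 124): 11001100
Gen 8 (rule 30): 10111010
Gen 9 (rule 124): 11101111
Gen 10 (rule 30): 10001000
Gen 11 (rule 124): 11001100
Gen 12 (rule 30): 10111010
Gen 13 (rule 124): 11101111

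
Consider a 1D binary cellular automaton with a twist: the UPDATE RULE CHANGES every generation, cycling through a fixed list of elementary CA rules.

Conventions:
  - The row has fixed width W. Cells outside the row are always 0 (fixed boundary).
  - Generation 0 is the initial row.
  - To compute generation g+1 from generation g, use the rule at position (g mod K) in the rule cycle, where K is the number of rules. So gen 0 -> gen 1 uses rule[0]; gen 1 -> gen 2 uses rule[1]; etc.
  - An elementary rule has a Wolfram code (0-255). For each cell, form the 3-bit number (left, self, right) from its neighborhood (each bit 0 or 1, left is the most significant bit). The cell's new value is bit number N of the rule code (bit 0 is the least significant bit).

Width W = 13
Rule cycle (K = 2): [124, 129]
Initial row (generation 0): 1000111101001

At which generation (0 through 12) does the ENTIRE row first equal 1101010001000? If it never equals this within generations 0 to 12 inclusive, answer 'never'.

Answer: never

Derivation:
Gen 0: 1000111101001
Gen 1 (rule 124): 1100100111101
Gen 2 (rule 129): 0000000011000
Gen 3 (rule 124): 0000000011100
Gen 4 (rule 129): 1111111001001
Gen 5 (rule 124): 1000001101101
Gen 6 (rule 129): 0011100000000
Gen 7 (rule 124): 0010110000000
Gen 8 (rule 129): 1000000111111
Gen 9 (rule 124): 1100000100001
Gen 10 (rule 129): 0001110001100
Gen 11 (rule 124): 0001011001110
Gen 12 (rule 129): 1100000000100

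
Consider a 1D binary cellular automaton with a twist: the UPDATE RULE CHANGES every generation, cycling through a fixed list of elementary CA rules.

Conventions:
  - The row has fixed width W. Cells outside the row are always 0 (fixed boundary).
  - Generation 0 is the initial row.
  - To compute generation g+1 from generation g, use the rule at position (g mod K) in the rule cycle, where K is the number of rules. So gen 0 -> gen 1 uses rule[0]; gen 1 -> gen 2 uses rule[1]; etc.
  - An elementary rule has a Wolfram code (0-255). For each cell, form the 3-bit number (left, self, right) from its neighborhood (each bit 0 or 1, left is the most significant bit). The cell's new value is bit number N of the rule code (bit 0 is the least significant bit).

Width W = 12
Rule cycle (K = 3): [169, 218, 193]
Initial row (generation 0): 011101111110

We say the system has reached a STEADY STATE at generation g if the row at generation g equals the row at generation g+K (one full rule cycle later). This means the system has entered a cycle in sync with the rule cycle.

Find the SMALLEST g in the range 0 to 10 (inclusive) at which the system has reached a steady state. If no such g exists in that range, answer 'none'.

Answer: 8

Derivation:
Gen 0: 011101111110
Gen 1 (rule 169): 011011111100
Gen 2 (rule 218): 111011111110
Gen 3 (rule 193): 011001111110
Gen 4 (rule 169): 010001111100
Gen 5 (rule 218): 101011111110
Gen 6 (rule 193): 000001111110
Gen 7 (rule 169): 111101111100
Gen 8 (rule 218): 111101111110
Gen 9 (rule 193): 011100111110
Gen 10 (rule 169): 011000111100
Gen 11 (rule 218): 111101111110
Gen 12 (rule 193): 011100111110
Gen 13 (rule 169): 011000111100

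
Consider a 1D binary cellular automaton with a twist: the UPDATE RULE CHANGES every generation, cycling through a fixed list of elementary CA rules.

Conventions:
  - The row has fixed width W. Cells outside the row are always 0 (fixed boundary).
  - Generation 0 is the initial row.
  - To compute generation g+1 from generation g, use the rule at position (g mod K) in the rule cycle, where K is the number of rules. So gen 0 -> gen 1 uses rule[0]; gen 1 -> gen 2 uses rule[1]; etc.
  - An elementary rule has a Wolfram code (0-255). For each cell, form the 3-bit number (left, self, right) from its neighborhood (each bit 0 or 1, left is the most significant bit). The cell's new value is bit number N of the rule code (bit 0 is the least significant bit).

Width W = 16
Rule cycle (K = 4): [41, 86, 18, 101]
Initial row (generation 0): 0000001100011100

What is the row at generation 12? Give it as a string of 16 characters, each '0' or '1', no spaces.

Gen 0: 0000001100011100
Gen 1 (rule 41): 1111101001010001
Gen 2 (rule 86): 0000101111011011
Gen 3 (rule 18): 0001000000000000
Gen 4 (rule 101): 1101011111111111
Gen 5 (rule 41): 1010110000000000
Gen 6 (rule 86): 1010011000000000
Gen 7 (rule 18): 0001100100000000
Gen 8 (rule 101): 1100100101111111
Gen 9 (rule 41): 1000000011000000
Gen 10 (rule 86): 1100000101100000
Gen 11 (rule 18): 0010001000010000
Gen 12 (rule 101): 1010101011010111

Answer: 1010101011010111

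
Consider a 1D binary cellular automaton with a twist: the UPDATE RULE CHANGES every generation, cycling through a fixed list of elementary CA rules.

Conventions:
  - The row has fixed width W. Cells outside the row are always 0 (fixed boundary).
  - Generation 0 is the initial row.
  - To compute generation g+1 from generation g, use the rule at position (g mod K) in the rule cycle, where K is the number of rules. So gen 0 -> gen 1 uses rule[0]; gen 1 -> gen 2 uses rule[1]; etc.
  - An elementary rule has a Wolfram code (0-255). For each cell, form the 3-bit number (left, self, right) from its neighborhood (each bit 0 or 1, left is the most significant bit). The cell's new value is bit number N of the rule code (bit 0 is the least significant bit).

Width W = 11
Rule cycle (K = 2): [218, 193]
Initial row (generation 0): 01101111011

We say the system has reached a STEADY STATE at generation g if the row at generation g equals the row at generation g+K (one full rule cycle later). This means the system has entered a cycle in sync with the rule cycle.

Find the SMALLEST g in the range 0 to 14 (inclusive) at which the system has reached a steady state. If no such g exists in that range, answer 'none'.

Gen 0: 01101111011
Gen 1 (rule 218): 11101111011
Gen 2 (rule 193): 01100111001
Gen 3 (rule 218): 11111111110
Gen 4 (rule 193): 01111111110
Gen 5 (rule 218): 11111111111
Gen 6 (rule 193): 01111111111
Gen 7 (rule 218): 11111111111
Gen 8 (rule 193): 01111111111
Gen 9 (rule 218): 11111111111
Gen 10 (rule 193): 01111111111
Gen 11 (rule 218): 11111111111
Gen 12 (rule 193): 01111111111
Gen 13 (rule 218): 11111111111
Gen 14 (rule 193): 01111111111
Gen 15 (rule 218): 11111111111
Gen 16 (rule 193): 01111111111

Answer: 5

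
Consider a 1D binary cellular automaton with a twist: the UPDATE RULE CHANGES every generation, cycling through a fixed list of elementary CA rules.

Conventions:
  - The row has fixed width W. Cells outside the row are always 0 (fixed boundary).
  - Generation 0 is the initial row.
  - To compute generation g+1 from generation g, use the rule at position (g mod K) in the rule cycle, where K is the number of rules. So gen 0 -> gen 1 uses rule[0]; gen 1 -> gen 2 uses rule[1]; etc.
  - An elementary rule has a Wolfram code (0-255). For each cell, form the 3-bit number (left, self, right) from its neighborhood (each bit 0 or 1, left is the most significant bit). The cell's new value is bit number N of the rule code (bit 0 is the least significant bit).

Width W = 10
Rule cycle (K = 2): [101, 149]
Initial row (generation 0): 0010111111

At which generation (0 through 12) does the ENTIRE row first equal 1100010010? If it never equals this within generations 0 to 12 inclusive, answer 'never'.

Gen 0: 0010111111
Gen 1 (rule 101): 1011000001
Gen 2 (rule 149): 1000111101
Gen 3 (rule 101): 1010000111
Gen 4 (rule 149): 1011110010
Gen 5 (rule 101): 1100010010
Gen 6 (rule 149): 0011011011
Gen 7 (rule 101): 1001101101
Gen 8 (rule 149): 1100000001
Gen 9 (rule 101): 0101111101
Gen 10 (rule 149): 0100111001
Gen 11 (rule 101): 0100001001
Gen 12 (rule 149): 0111101101

Answer: 5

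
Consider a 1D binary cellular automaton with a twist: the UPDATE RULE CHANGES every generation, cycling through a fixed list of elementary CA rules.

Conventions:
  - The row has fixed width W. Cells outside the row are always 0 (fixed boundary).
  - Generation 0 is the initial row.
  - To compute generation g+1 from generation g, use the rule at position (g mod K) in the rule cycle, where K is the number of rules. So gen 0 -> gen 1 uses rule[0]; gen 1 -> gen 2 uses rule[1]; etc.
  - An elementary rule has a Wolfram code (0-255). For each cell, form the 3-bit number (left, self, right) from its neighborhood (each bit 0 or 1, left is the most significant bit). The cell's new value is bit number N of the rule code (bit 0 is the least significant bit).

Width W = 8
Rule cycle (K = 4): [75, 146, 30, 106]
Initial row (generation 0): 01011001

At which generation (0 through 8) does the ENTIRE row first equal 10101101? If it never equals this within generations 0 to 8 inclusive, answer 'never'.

Answer: 5

Derivation:
Gen 0: 01011001
Gen 1 (rule 75): 10011010
Gen 2 (rule 146): 01100001
Gen 3 (rule 30): 11010011
Gen 4 (rule 106): 11100111
Gen 5 (rule 75): 10101101
Gen 6 (rule 146): 00000000
Gen 7 (rule 30): 00000000
Gen 8 (rule 106): 00000000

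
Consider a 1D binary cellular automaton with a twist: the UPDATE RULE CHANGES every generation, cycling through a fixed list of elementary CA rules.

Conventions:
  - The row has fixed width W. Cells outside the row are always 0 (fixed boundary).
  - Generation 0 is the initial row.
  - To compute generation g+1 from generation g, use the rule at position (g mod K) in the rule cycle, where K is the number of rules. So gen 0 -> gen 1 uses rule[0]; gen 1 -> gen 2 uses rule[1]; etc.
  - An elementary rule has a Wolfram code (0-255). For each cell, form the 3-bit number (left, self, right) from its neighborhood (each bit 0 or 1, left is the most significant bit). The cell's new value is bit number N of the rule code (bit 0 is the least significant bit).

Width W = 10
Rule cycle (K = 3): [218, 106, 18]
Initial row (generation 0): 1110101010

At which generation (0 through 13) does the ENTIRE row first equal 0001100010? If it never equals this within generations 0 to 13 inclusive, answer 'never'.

Gen 0: 1110101010
Gen 1 (rule 218): 1110000001
Gen 2 (rule 106): 1010000010
Gen 3 (rule 18): 0001000101
Gen 4 (rule 218): 0010101000
Gen 5 (rule 106): 0101010000
Gen 6 (rule 18): 1000001000
Gen 7 (rule 218): 0100010100
Gen 8 (rule 106): 1000101000
Gen 9 (rule 18): 0101000100
Gen 10 (rule 218): 1000101010
Gen 11 (rule 106): 0001010100
Gen 12 (rule 18): 0010000010
Gen 13 (rule 218): 0101000101

Answer: never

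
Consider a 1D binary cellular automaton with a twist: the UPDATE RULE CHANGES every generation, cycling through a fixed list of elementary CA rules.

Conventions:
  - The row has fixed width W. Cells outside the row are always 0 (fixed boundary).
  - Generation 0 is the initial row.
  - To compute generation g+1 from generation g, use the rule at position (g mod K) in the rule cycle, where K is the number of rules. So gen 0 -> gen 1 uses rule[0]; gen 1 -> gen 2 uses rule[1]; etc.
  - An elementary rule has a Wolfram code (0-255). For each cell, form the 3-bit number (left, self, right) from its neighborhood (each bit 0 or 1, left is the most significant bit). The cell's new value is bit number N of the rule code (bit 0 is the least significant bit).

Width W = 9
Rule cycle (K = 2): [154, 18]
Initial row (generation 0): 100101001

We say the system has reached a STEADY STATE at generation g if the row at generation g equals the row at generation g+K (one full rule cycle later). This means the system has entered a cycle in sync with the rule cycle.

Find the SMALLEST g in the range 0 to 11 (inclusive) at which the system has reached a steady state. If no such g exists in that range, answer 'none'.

Answer: 0

Derivation:
Gen 0: 100101001
Gen 1 (rule 154): 011000110
Gen 2 (rule 18): 100101001
Gen 3 (rule 154): 011000110
Gen 4 (rule 18): 100101001
Gen 5 (rule 154): 011000110
Gen 6 (rule 18): 100101001
Gen 7 (rule 154): 011000110
Gen 8 (rule 18): 100101001
Gen 9 (rule 154): 011000110
Gen 10 (rule 18): 100101001
Gen 11 (rule 154): 011000110
Gen 12 (rule 18): 100101001
Gen 13 (rule 154): 011000110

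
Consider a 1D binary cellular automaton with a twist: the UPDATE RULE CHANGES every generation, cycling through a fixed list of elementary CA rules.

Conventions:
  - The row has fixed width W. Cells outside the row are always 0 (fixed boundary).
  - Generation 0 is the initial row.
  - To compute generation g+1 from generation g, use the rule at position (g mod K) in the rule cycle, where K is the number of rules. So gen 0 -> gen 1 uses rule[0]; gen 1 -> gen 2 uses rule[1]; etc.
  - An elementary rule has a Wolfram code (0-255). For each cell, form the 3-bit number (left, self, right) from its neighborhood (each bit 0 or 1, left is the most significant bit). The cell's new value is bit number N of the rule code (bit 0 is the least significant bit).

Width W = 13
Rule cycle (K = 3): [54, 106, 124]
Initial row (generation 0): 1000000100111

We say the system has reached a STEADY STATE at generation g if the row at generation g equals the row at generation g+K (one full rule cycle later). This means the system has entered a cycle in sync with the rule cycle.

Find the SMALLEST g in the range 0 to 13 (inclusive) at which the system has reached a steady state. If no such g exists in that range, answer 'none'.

Answer: none

Derivation:
Gen 0: 1000000100111
Gen 1 (rule 54): 1100001111000
Gen 2 (rule 106): 1100011001000
Gen 3 (rule 124): 1110011101100
Gen 4 (rule 54): 0001100010010
Gen 5 (rule 106): 0011100100100
Gen 6 (rule 124): 0010110110110
Gen 7 (rule 54): 0111001001001
Gen 8 (rule 106): 1101010010010
Gen 9 (rule 124): 1111111011011
Gen 10 (rule 54): 0000000100100
Gen 11 (rule 106): 0000001001000
Gen 12 (rule 124): 0000001101100
Gen 13 (rule 54): 0000010010010
Gen 14 (rule 106): 0000100100100
Gen 15 (rule 124): 0000110110110
Gen 16 (rule 54): 0001001001001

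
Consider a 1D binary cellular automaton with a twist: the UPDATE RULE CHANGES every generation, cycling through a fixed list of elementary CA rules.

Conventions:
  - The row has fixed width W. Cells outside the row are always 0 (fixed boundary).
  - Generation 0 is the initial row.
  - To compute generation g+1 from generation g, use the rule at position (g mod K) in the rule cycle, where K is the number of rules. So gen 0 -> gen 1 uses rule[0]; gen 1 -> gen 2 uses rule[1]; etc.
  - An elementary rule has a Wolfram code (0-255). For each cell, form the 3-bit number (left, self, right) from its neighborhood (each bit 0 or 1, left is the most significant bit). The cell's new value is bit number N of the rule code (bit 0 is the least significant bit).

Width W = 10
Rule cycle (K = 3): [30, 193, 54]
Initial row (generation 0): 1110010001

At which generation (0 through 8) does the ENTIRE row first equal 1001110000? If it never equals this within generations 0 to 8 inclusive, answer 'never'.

Gen 0: 1110010001
Gen 1 (rule 30): 1001111011
Gen 2 (rule 193): 0000111001
Gen 3 (rule 54): 0001000111
Gen 4 (rule 30): 0011101100
Gen 5 (rule 193): 1001100101
Gen 6 (rule 54): 1110011111
Gen 7 (rule 30): 1001110000
Gen 8 (rule 193): 0000110111

Answer: 7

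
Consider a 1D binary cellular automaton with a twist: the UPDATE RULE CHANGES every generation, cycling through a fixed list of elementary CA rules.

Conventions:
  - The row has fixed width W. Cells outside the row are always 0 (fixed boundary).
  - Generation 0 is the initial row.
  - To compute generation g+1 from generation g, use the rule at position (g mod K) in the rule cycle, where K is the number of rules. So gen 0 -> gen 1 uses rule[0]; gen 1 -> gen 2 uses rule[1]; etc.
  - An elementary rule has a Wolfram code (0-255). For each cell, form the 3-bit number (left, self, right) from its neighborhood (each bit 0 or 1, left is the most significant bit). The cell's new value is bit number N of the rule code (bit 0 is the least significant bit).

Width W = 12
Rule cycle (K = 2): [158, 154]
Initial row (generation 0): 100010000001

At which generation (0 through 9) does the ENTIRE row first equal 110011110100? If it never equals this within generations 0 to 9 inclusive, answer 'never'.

Gen 0: 100010000001
Gen 1 (rule 158): 110111000011
Gen 2 (rule 154): 100110100110
Gen 3 (rule 158): 111100111101
Gen 4 (rule 154): 111011111000
Gen 5 (rule 158): 110011110100
Gen 6 (rule 154): 101111100010
Gen 7 (rule 158): 101111010111
Gen 8 (rule 154): 001110000110
Gen 9 (rule 158): 011101001101

Answer: 5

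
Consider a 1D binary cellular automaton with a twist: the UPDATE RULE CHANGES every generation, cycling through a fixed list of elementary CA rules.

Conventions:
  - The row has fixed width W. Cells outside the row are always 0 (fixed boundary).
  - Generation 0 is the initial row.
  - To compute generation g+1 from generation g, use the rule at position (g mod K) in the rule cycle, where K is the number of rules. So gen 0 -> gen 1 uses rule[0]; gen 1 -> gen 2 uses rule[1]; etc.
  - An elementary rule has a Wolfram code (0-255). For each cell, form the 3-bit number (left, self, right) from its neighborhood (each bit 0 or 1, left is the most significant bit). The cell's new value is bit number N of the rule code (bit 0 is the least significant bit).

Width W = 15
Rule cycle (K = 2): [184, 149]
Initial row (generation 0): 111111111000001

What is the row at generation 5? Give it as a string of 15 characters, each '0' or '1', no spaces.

Gen 0: 111111111000001
Gen 1 (rule 184): 111111110100000
Gen 2 (rule 149): 011111100111111
Gen 3 (rule 184): 011111010111110
Gen 4 (rule 149): 001110010011101
Gen 5 (rule 184): 001101001011010

Answer: 001101001011010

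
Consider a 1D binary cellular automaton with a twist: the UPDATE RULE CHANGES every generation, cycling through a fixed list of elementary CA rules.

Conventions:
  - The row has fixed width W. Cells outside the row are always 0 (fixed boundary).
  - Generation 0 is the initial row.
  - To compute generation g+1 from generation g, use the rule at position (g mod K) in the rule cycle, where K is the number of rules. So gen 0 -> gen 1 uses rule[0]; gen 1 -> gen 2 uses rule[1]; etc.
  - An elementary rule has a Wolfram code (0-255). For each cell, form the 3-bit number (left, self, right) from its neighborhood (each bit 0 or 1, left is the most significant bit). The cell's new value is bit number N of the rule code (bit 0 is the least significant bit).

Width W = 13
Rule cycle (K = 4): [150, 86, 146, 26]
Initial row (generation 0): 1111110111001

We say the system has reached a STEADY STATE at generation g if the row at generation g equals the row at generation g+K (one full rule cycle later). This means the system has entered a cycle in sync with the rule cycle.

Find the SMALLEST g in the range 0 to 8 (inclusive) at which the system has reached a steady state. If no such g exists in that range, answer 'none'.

Answer: none

Derivation:
Gen 0: 1111110111001
Gen 1 (rule 150): 0111100010111
Gen 2 (rule 86): 1000110110001
Gen 3 (rule 146): 0101000001010
Gen 4 (rule 26): 1000100010001
Gen 5 (rule 150): 1101110111011
Gen 6 (rule 86): 0100010001001
Gen 7 (rule 146): 1010101010110
Gen 8 (rule 26): 0000000000101
Gen 9 (rule 150): 0000000001101
Gen 10 (rule 86): 0000000010101
Gen 11 (rule 146): 0000000100000
Gen 12 (rule 26): 0000001010000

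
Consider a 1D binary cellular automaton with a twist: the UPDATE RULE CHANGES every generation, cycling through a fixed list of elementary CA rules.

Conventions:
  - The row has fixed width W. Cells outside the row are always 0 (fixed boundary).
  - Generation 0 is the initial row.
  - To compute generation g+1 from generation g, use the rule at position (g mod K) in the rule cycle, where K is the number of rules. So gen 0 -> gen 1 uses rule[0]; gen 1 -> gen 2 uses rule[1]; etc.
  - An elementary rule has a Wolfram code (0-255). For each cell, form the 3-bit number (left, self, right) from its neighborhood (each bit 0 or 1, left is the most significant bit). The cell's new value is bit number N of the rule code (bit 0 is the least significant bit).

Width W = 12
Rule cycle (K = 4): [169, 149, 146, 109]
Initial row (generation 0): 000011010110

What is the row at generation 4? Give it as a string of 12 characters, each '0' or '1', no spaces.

Gen 0: 000011010110
Gen 1 (rule 169): 111010101100
Gen 2 (rule 149): 010010100011
Gen 3 (rule 146): 101100010100
Gen 4 (rule 109): 111101011101

Answer: 111101011101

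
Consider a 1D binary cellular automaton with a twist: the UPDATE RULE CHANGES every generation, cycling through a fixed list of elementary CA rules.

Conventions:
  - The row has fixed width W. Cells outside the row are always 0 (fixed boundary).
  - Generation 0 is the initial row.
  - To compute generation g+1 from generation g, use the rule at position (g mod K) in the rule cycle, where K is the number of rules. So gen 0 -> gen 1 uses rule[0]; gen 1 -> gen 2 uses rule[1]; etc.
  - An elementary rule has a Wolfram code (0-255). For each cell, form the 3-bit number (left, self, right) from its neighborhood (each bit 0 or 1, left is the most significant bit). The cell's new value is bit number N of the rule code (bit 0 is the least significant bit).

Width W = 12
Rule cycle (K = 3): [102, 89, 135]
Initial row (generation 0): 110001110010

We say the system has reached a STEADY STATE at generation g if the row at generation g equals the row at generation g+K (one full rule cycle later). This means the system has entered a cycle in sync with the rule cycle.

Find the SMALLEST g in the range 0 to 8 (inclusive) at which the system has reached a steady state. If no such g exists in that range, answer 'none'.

Answer: none

Derivation:
Gen 0: 110001110010
Gen 1 (rule 102): 010010010110
Gen 2 (rule 89): 001001000111
Gen 3 (rule 135): 111011011010
Gen 4 (rule 102): 001101101110
Gen 5 (rule 89): 101101101011
Gen 6 (rule 135): 100000001000
Gen 7 (rule 102): 100000011000
Gen 8 (rule 89): 011111011111
Gen 9 (rule 135): 101110001110
Gen 10 (rule 102): 110010010010
Gen 11 (rule 89): 111001001001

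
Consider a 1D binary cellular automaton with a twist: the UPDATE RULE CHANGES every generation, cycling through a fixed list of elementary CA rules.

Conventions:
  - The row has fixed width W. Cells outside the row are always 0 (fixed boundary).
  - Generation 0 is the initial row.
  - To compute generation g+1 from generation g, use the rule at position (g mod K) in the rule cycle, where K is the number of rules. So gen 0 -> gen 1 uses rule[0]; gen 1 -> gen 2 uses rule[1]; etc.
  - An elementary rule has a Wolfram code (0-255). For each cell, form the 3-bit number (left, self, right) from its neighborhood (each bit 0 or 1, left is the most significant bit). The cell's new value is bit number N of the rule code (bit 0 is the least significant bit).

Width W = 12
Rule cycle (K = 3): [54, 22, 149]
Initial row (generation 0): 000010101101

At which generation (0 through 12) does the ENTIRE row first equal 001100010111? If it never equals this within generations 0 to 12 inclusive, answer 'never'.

Answer: never

Derivation:
Gen 0: 000010101101
Gen 1 (rule 54): 000111110011
Gen 2 (rule 22): 001000001100
Gen 3 (rule 149): 101111100011
Gen 4 (rule 54): 110000010100
Gen 5 (rule 22): 001000110110
Gen 6 (rule 149): 101110000001
Gen 7 (rule 54): 110001000011
Gen 8 (rule 22): 001011100100
Gen 9 (rule 149): 101001010111
Gen 10 (rule 54): 111111111000
Gen 11 (rule 22): 000000000100
Gen 12 (rule 149): 111111110111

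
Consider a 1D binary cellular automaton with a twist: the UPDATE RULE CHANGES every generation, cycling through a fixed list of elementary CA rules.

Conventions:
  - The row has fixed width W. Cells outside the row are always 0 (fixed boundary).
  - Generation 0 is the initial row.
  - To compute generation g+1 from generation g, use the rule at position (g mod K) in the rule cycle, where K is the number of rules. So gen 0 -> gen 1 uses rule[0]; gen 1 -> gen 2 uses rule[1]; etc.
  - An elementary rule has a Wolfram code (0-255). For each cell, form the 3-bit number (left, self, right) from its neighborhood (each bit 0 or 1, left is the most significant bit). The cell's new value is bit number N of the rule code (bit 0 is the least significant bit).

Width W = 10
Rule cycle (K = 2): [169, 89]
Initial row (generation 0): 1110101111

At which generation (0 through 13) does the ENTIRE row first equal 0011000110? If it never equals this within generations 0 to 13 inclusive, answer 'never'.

Answer: never

Derivation:
Gen 0: 1110101111
Gen 1 (rule 169): 1101011110
Gen 2 (rule 89): 1100010011
Gen 3 (rule 169): 1001000010
Gen 4 (rule 89): 0100111001
Gen 5 (rule 169): 0000110000
Gen 6 (rule 89): 1110111111
Gen 7 (rule 169): 1101111110
Gen 8 (rule 89): 1101000011
Gen 9 (rule 169): 1010011010
Gen 10 (rule 89): 0001011001
Gen 11 (rule 169): 1100110000
Gen 12 (rule 89): 1110111111
Gen 13 (rule 169): 1101111110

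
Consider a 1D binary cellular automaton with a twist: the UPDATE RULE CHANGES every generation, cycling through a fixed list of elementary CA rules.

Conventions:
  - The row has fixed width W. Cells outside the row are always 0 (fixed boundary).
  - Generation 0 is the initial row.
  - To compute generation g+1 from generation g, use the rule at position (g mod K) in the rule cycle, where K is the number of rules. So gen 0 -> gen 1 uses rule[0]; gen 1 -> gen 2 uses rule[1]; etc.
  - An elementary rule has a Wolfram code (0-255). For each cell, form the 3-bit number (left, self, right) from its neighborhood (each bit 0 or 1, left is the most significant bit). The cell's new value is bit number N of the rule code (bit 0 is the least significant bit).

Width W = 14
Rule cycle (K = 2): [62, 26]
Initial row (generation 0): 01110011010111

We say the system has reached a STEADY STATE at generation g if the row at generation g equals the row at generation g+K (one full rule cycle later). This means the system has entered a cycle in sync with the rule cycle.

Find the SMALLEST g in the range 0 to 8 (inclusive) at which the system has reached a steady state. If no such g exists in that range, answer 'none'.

Answer: none

Derivation:
Gen 0: 01110011010111
Gen 1 (rule 62): 11001110111100
Gen 2 (rule 26): 10111000100010
Gen 3 (rule 62): 11100101110111
Gen 4 (rule 26): 10011001000100
Gen 5 (rule 62): 11110111101110
Gen 6 (rule 26): 10000100001001
Gen 7 (rule 62): 11001110011111
Gen 8 (rule 26): 10111001110000
Gen 9 (rule 62): 11100111001000
Gen 10 (rule 26): 10011100110100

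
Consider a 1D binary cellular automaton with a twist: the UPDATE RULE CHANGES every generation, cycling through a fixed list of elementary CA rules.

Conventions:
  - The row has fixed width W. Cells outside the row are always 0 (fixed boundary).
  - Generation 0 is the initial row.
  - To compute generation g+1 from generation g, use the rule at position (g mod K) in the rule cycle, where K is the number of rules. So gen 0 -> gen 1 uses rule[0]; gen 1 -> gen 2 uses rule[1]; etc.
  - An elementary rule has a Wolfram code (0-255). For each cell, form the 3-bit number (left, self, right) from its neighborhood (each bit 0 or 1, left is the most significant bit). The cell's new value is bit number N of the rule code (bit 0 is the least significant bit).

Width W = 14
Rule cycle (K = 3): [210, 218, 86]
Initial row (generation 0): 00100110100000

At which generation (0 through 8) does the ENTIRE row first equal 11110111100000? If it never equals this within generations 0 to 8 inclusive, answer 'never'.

Gen 0: 00100110100000
Gen 1 (rule 210): 01011010010000
Gen 2 (rule 218): 10011001101000
Gen 3 (rule 86): 11101110101100
Gen 4 (rule 210): 01100110000110
Gen 5 (rule 218): 11111111001111
Gen 6 (rule 86): 00000001110001
Gen 7 (rule 210): 00000010111010
Gen 8 (rule 218): 00000100111001

Answer: never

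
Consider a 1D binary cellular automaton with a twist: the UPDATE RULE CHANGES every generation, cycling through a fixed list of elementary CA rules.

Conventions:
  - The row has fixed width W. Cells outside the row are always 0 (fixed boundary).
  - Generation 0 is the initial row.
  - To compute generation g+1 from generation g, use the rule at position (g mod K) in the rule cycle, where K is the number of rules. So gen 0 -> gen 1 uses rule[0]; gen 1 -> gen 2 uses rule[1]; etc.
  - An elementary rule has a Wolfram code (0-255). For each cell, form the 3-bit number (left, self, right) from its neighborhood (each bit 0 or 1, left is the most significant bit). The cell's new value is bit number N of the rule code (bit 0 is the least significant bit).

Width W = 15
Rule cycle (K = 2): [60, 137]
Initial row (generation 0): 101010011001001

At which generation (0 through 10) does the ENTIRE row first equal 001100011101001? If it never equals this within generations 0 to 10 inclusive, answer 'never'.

Answer: 4

Derivation:
Gen 0: 101010011001001
Gen 1 (rule 60): 111111010101101
Gen 2 (rule 137): 111110000001000
Gen 3 (rule 60): 100001000001100
Gen 4 (rule 137): 001100011101001
Gen 5 (rule 60): 001010010011101
Gen 6 (rule 137): 100000000011000
Gen 7 (rule 60): 110000000010100
Gen 8 (rule 137): 100111111000001
Gen 9 (rule 60): 110100000100001
Gen 10 (rule 137): 100001110001100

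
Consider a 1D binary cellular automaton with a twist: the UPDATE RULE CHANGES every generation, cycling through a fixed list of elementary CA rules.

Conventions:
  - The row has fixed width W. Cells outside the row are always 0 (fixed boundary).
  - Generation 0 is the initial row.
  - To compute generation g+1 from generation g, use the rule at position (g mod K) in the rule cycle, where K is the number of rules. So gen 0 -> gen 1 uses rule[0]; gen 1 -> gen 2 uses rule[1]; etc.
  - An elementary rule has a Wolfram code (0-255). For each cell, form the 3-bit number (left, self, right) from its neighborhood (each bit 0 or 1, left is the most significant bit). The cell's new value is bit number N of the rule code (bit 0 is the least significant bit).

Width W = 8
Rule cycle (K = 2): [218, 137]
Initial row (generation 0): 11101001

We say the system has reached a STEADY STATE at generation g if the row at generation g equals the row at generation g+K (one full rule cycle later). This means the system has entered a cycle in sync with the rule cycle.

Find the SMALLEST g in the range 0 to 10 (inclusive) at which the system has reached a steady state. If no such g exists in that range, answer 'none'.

Gen 0: 11101001
Gen 1 (rule 218): 11100110
Gen 2 (rule 137): 11000100
Gen 3 (rule 218): 11101010
Gen 4 (rule 137): 11000000
Gen 5 (rule 218): 11100000
Gen 6 (rule 137): 11001111
Gen 7 (rule 218): 11111111
Gen 8 (rule 137): 11111110
Gen 9 (rule 218): 11111111
Gen 10 (rule 137): 11111110
Gen 11 (rule 218): 11111111
Gen 12 (rule 137): 11111110

Answer: 7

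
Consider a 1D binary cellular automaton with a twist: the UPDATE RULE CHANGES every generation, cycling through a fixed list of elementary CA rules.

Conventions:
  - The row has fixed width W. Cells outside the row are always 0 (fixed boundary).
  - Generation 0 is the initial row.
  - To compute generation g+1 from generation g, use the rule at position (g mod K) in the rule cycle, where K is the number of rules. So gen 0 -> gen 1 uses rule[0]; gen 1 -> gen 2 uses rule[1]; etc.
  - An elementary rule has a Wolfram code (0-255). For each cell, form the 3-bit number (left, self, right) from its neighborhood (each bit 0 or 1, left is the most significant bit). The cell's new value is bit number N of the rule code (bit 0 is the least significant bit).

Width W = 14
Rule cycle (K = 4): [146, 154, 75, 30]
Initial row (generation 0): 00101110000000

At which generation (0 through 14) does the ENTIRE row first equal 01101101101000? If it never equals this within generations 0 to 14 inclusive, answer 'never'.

Gen 0: 00101110000000
Gen 1 (rule 146): 01000101000000
Gen 2 (rule 154): 10101000100000
Gen 3 (rule 75): 00000011001111
Gen 4 (rule 30): 00000110111000
Gen 5 (rule 146): 00001000010100
Gen 6 (rule 154): 00010100100010
Gen 7 (rule 75): 11100001001100
Gen 8 (rule 30): 10010011111010
Gen 9 (rule 146): 01101101110001
Gen 10 (rule 154): 11001001101010
Gen 11 (rule 75): 11010011100000
Gen 12 (rule 30): 10011110010000
Gen 13 (rule 146): 01101101101000
Gen 14 (rule 154): 11001001000100

Answer: 13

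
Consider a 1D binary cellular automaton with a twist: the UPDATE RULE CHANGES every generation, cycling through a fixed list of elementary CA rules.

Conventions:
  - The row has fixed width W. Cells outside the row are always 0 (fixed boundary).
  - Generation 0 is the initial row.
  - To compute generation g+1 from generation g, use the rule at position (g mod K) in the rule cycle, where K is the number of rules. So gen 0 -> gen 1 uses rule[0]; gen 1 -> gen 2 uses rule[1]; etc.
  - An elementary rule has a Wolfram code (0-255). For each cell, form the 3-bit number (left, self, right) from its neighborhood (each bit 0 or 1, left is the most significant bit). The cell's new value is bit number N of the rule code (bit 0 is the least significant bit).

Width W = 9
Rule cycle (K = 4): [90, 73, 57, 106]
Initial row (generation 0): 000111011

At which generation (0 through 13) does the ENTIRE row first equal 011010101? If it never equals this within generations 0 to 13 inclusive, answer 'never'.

Gen 0: 000111011
Gen 1 (rule 90): 001101011
Gen 2 (rule 73): 101100011
Gen 3 (rule 57): 011011010
Gen 4 (rule 106): 111111100
Gen 5 (rule 90): 100000110
Gen 6 (rule 73): 001110110
Gen 7 (rule 57): 101001101
Gen 8 (rule 106): 010011110
Gen 9 (rule 90): 101110011
Gen 10 (rule 73): 001010011
Gen 11 (rule 57): 100101010
Gen 12 (rule 106): 001010100
Gen 13 (rule 90): 010000010

Answer: never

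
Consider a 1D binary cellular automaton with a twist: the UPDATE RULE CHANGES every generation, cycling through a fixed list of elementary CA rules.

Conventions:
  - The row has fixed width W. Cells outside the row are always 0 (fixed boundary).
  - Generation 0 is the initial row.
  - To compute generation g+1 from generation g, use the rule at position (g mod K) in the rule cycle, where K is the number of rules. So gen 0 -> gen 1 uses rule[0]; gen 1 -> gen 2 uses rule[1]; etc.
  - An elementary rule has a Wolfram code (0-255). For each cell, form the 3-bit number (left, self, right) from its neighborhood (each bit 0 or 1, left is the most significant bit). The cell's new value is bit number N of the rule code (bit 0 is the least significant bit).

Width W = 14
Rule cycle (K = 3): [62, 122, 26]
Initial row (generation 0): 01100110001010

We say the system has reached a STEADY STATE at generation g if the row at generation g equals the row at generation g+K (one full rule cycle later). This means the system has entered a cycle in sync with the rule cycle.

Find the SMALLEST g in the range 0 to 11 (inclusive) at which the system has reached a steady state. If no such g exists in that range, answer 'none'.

Answer: none

Derivation:
Gen 0: 01100110001010
Gen 1 (rule 62): 11011101011111
Gen 2 (rule 122): 11110110110001
Gen 3 (rule 26): 10000100101010
Gen 4 (rule 62): 11001111111111
Gen 5 (rule 122): 11111000000001
Gen 6 (rule 26): 10000100000010
Gen 7 (rule 62): 11001110000111
Gen 8 (rule 122): 11111011001101
Gen 9 (rule 26): 10000010111000
Gen 10 (rule 62): 11000111100100
Gen 11 (rule 122): 11101100111010
Gen 12 (rule 26): 10001011100001
Gen 13 (rule 62): 11011110010011
Gen 14 (rule 122): 11110011101111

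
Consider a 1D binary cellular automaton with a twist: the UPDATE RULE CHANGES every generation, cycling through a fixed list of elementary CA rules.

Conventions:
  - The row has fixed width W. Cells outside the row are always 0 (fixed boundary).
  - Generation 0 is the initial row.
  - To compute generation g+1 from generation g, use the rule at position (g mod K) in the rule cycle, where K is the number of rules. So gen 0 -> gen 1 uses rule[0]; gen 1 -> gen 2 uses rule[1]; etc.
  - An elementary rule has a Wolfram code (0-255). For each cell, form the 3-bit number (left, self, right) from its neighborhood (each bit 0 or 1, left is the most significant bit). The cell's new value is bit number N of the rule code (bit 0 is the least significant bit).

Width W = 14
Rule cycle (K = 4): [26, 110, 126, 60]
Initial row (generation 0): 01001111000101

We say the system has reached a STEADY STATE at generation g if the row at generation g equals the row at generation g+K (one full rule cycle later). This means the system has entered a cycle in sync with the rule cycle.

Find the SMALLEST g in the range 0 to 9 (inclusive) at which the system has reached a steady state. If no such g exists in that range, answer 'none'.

Answer: none

Derivation:
Gen 0: 01001111000101
Gen 1 (rule 26): 10111000101000
Gen 2 (rule 110): 11101001111000
Gen 3 (rule 126): 10111111001100
Gen 4 (rule 60): 11100000101010
Gen 5 (rule 26): 10010001000001
Gen 6 (rule 110): 10110011000011
Gen 7 (rule 126): 11111111100111
Gen 8 (rule 60): 10000000010100
Gen 9 (rule 26): 01000000100010
Gen 10 (rule 110): 11000001100110
Gen 11 (rule 126): 11100011111111
Gen 12 (rule 60): 10010010000000
Gen 13 (rule 26): 01101101000000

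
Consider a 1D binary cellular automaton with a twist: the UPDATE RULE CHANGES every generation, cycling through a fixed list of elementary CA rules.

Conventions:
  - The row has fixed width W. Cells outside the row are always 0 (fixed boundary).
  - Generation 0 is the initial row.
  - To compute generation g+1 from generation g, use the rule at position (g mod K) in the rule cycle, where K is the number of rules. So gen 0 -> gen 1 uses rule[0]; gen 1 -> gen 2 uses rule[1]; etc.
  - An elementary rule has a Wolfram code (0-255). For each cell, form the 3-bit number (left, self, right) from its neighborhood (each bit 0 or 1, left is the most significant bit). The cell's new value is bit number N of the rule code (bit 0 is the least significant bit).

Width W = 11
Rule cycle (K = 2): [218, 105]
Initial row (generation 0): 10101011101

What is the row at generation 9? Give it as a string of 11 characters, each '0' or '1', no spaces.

Gen 0: 10101011101
Gen 1 (rule 218): 00000011100
Gen 2 (rule 105): 11111010101
Gen 3 (rule 218): 11111000000
Gen 4 (rule 105): 10001011111
Gen 5 (rule 218): 01010011111
Gen 6 (rule 105): 00100010001
Gen 7 (rule 218): 01010101010
Gen 8 (rule 105): 00101010100
Gen 9 (rule 218): 01000000010

Answer: 01000000010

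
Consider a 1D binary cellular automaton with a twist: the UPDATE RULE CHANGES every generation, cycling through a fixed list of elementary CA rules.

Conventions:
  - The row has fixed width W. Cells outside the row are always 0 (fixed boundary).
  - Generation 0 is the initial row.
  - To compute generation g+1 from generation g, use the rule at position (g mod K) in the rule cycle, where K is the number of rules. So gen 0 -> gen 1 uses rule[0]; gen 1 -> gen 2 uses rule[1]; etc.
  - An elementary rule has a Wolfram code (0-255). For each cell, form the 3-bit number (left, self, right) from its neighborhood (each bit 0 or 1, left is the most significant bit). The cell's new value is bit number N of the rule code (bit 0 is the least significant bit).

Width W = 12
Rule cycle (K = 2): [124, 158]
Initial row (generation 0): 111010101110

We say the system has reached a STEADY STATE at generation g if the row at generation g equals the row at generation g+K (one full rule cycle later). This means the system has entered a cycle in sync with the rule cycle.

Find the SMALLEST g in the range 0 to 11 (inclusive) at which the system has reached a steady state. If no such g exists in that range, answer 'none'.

Gen 0: 111010101110
Gen 1 (rule 124): 101111111011
Gen 2 (rule 158): 101111110010
Gen 3 (rule 124): 111000011011
Gen 4 (rule 158): 110100110010
Gen 5 (rule 124): 111110111011
Gen 6 (rule 158): 111100110010
Gen 7 (rule 124): 100110111011
Gen 8 (rule 158): 111100110010
Gen 9 (rule 124): 100110111011
Gen 10 (rule 158): 111100110010
Gen 11 (rule 124): 100110111011
Gen 12 (rule 158): 111100110010
Gen 13 (rule 124): 100110111011

Answer: 6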